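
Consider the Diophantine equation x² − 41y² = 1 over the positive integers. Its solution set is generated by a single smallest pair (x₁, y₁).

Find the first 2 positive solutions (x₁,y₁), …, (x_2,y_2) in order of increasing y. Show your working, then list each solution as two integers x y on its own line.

d=41: √d = [6; 2,2,12] (ℓ=3, odd), read p_5/q_5
i=0: a=6 ⇒ p=6, q=1
…
i=2: a=2 ⇒ p=32, q=5
i=3: a=12 ⇒ p=397, q=62
i=4: a=2 ⇒ p=826, q=129
i=5: a=2 ⇒ p=2049, q=320
(x₁, y₁) = (2049, 320);  2049² − 41·320² = 1 ✓
n=2: (2049,320)∘(2049,320) = (2049·2049+41·320·320, 2049·320+320·2049) = (8396801,1311360)

2049 320
8396801 1311360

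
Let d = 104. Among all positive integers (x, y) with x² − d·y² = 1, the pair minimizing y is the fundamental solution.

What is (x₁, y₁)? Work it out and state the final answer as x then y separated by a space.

51 5

√104 = [10; 5,20, …], period ℓ=2 (even) → k=1
k=0  a_k=10  p_k/q_k = 10/1
k=1  a_k=5  p_k/q_k = 51/5
fundamental: x₁=51, y₁=5  (since 2601 − 104·25 = 1)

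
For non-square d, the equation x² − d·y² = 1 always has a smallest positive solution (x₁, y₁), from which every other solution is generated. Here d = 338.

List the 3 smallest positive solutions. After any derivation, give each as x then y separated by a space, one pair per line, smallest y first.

√338 → a₀=18, period (2,1,1,2,36); ℓ=5 odd so k=9
i=0: a=18 ⇒ p=18, q=1
i=1: a=2 ⇒ p=37, q=2
…
i=3: a=1 ⇒ p=92, q=5
…
i=6: a=2 ⇒ p=17631, q=959
…
i=8: a=1 ⇒ p=43958, q=2391
i=9: a=2 ⇒ p=114243, q=6214
fundamental: x₁=114243, y₁=6214  (since 13051463049 − 338·38613796 = 1)
(114243+6214√338)^2 = 26102926097 + 1419812004√338
(114243+6214√338)^3 = 5964153172084899 + 324407165539730√338

114243 6214
26102926097 1419812004
5964153172084899 324407165539730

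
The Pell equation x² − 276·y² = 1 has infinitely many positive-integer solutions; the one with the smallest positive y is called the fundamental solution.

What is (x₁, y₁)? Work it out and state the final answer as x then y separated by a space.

√276 → a₀=16, period (1,1,1,1,2,2,2,1,1,1,1,32); ℓ=12 even so k=11
step 0: (16, 1)  from 16·(1,0) + (0,1)
…
step 2: (33, 2)  from 1·(17,1) + (16,1)
step 3: (50, 3)  from 1·(33,2) + (17,1)
step 4: (83, 5)  from 1·(50,3) + (33,2)
step 5: (216, 13)  from 2·(83,5) + (50,3)
step 6: (515, 31)  from 2·(216,13) + (83,5)
step 7: (1246, 75)  from 2·(515,31) + (216,13)
step 8: (1761, 106)  from 1·(1246,75) + (515,31)
…
step 10: (4768, 287)  from 1·(3007,181) + (1761,106)
step 11: (7775, 468)  from 1·(4768,287) + (3007,181)
(x₁, y₁) = (7775, 468);  7775² − 276·468² = 1 ✓

7775 468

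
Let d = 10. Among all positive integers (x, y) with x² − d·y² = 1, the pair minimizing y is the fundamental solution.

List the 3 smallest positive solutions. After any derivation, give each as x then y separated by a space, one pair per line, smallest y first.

√10 = [3; 6, …], period ℓ=1 (odd) → k=1
k=0  a_k=3  p_k/q_k = 3/1
k=1  a_k=6  p_k/q_k = 19/6
(x₁, y₁) = (19, 6);  19² − 10·6² = 1 ✓
k=2:  x_2 = 19·19+10·6·6 = 721,  y_2 = 19·6+6·19 = 228
k=3:  x_3 = 19·721+10·6·228 = 27379,  y_3 = 19·228+6·721 = 8658

19 6
721 228
27379 8658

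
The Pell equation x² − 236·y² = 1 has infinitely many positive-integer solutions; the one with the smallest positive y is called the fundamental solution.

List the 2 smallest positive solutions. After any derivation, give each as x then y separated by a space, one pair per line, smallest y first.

√236 → a₀=15, period (2,1,3,5,1,6,1,5,3,1,2,30); ℓ=12 even so k=11
a_0=15:  p_0=15·1+0=15,  q_0=15·0+1=1
a_1=2:  p_1=2·15+1=31,  q_1=2·1+0=2
a_2=1:  p_2=1·31+15=46,  q_2=1·2+1=3
…
a_4=5:  p_4=5·169+46=891,  q_4=5·11+3=58
a_5=1:  p_5=1·891+169=1060,  q_5=1·58+11=69
…
a_7=1:  p_7=1·7251+1060=8311,  q_7=1·472+69=541
…
a_9=3:  p_9=3·48806+8311=154729,  q_9=3·3177+541=10072
a_10=1:  p_10=1·154729+48806=203535,  q_10=1·10072+3177=13249
a_11=2:  p_11=2·203535+154729=561799,  q_11=2·13249+10072=36570
(x₁, y₁) = (561799, 36570);  561799² − 236·36570² = 1 ✓
(x_2, y_2) = (561799·561799 + 236·36570·36570, 561799·36570 + 36570·561799) = (631236232801, 41089978860)

561799 36570
631236232801 41089978860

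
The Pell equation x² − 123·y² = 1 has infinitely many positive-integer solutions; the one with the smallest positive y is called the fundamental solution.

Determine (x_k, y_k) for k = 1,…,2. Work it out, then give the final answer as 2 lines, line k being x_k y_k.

[11; 11,22] for √123; ℓ=2 ⇒ convergent index 1
step 0: (11, 1)  from 11·(1,0) + (0,1)
step 1: (122, 11)  from 11·(11,1) + (1,0)
fundamental: x₁=122, y₁=11  (since 14884 − 123·121 = 1)
k=2:  x_2 = 122·122+123·11·11 = 29767,  y_2 = 122·11+11·122 = 2684

122 11
29767 2684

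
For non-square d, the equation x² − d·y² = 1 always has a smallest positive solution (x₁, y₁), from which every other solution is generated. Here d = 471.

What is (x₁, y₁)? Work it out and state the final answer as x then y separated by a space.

[21; 1,2,2,1,3,…,2,1,42] for √471; ℓ=14 ⇒ convergent index 13
i=0: a=21 ⇒ p=21, q=1
i=1: a=1 ⇒ p=22, q=1
i=2: a=2 ⇒ p=65, q=3
…
i=5: a=3 ⇒ p=803, q=37
i=6: a=4 ⇒ p=3429, q=158
i=7: a=14 ⇒ p=48809, q=2249
i=8: a=4 ⇒ p=198665, q=9154
i=9: a=3 ⇒ p=644804, q=29711
i=10: a=1 ⇒ p=843469, q=38865
i=11: a=2 ⇒ p=2331742, q=107441
i=12: a=2 ⇒ p=5506953, q=253747
i=13: a=1 ⇒ p=7838695, q=361188
fundamental: x₁=7838695, y₁=361188  (since 61445139303025 − 471·130456771344 = 1)

7838695 361188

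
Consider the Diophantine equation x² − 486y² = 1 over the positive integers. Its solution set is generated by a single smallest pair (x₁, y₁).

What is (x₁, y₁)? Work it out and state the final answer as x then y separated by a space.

[22; 22,44] for √486; ℓ=2 ⇒ convergent index 1
k=0  a_k=22  p_k/q_k = 22/1
k=1  a_k=22  p_k/q_k = 485/22
→ (485, 22).  Check: 485²=235225, 486·22²=235224, difference 1.

485 22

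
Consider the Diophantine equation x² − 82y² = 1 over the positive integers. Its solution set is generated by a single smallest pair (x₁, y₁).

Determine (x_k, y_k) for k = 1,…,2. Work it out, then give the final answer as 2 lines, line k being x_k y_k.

163 18
53137 5868

d=82: √d = [9; 18] (ℓ=1, odd), read p_1/q_1
a_0=9:  p_0=9·1+0=9,  q_0=9·0+1=1
a_1=18:  p_1=18·9+1=163,  q_1=18·1+0=18
fundamental: x₁=163, y₁=18  (since 26569 − 82·324 = 1)
n=2: (163,18)∘(163,18) = (163·163+82·18·18, 163·18+18·163) = (53137,5868)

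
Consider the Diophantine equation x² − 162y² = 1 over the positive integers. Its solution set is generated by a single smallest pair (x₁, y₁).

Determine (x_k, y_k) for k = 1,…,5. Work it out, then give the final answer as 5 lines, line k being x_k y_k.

19601 1540
768398401 60371080
30122754096401 2366667076620
1180872205318713601 92778082677286160
46292552162781456490001 3637086394748304967700

√162 = [12; 1,2,1,2,12,2,1,2,1,24, …], period ℓ=10 (even) → k=9
a_0=12:  p_0=12·1+0=12,  q_0=12·0+1=1
…
a_3=1:  p_3=1·38+13=51,  q_3=1·3+1=4
a_4=2:  p_4=2·51+38=140,  q_4=2·4+3=11
…
a_6=2:  p_6=2·1731+140=3602,  q_6=2·136+11=283
a_7=1:  p_7=1·3602+1731=5333,  q_7=1·283+136=419
a_8=2:  p_8=2·5333+3602=14268,  q_8=2·419+283=1121
a_9=1:  p_9=1·14268+5333=19601,  q_9=1·1121+419=1540
fundamental: x₁=19601, y₁=1540  (since 384199201 − 162·2371600 = 1)
(x_2, y_2) = (19601·19601 + 162·1540·1540, 19601·1540 + 1540·19601) = (768398401, 60371080)
(x_3, y_3) = (19601·768398401 + 162·1540·60371080, 19601·60371080 + 1540·768398401) = (30122754096401, 2366667076620)
(x_4, y_4) = (19601·30122754096401 + 162·1540·2366667076620, 19601·2366667076620 + 1540·30122754096401) = (1180872205318713601, 92778082677286160)
(x_5, y_5) = (19601·1180872205318713601 + 162·1540·92778082677286160, 19601·92778082677286160 + 1540·1180872205318713601) = (46292552162781456490001, 3637086394748304967700)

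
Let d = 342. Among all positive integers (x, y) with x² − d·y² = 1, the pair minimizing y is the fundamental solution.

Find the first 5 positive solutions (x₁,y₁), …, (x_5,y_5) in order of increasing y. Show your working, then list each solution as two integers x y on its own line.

37 2
2737 148
202501 10950
14982337 810152
1108490437 59940298

[18; 2,36] for √342; ℓ=2 ⇒ convergent index 1
i=0: a=18 ⇒ p=18, q=1
i=1: a=2 ⇒ p=37, q=2
fundamental: x₁=37, y₁=2  (since 1369 − 342·4 = 1)
n=2: (37,2)∘(37,2) = (37·37+342·2·2, 37·2+2·37) = (2737,148)
n=3: (2737,148)∘(37,2) = (37·2737+342·2·148, 37·148+2·2737) = (202501,10950)
n=4: (202501,10950)∘(37,2) = (37·202501+342·2·10950, 37·10950+2·202501) = (14982337,810152)
n=5: (14982337,810152)∘(37,2) = (37·14982337+342·2·810152, 37·810152+2·14982337) = (1108490437,59940298)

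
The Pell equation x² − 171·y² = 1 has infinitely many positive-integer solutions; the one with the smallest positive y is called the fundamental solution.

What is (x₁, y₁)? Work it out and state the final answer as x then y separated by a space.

√171 → a₀=13, period (13,26); ℓ=2 even so k=1
step 0: (13, 1)  from 13·(1,0) + (0,1)
step 1: (170, 13)  from 13·(13,1) + (1,0)
fundamental: x₁=170, y₁=13  (since 28900 − 171·169 = 1)

170 13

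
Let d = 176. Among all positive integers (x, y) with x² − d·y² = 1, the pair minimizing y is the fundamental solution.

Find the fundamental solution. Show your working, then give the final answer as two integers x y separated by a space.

199 15

√176 → a₀=13, period (3,1,3,26); ℓ=4 even so k=3
i=0: a=13 ⇒ p=13, q=1
…
i=2: a=1 ⇒ p=53, q=4
i=3: a=3 ⇒ p=199, q=15
(x₁, y₁) = (199, 15);  199² − 176·15² = 1 ✓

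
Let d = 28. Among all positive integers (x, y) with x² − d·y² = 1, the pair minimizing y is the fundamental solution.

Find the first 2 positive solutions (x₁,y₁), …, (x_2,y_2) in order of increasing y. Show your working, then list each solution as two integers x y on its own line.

127 24
32257 6096

√28 = [5; 3,2,3,10, …], period ℓ=4 (even) → k=3
k=0  a_k=5  p_k/q_k = 5/1
…
k=2  a_k=2  p_k/q_k = 37/7
k=3  a_k=3  p_k/q_k = 127/24
fundamental: x₁=127, y₁=24  (since 16129 − 28·576 = 1)
k=2:  x_2 = 127·127+28·24·24 = 32257,  y_2 = 127·24+24·127 = 6096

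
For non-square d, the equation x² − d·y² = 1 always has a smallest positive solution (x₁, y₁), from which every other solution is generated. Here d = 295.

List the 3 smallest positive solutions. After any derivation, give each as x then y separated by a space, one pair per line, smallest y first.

2024999 117900
8201241900001 477494764200
33215013292518224999 1933852840020353700

√295 = [17; 5,1,2,3,2,6,2,3,2,1,5,34, …], period ℓ=12 (even) → k=11
a_0=17:  p_0=17·1+0=17,  q_0=17·0+1=1
…
a_6=6:  p_6=6·2250+979=14479,  q_6=6·131+57=843
…
a_10=1:  p_10=1·247414+108103=355517,  q_10=1·14405+6294=20699
a_11=5:  p_11=5·355517+247414=2024999,  q_11=5·20699+14405=117900
→ (2024999, 117900).  Check: 2024999²=4100620950001, 295·117900²=4100620950000, difference 1.
n=2: (2024999,117900)∘(2024999,117900) = (2024999·2024999+295·117900·117900, 2024999·117900+117900·2024999) = (8201241900001,477494764200)
n=3: (8201241900001,477494764200)∘(2024999,117900) = (2024999·8201241900001+295·117900·477494764200, 2024999·477494764200+117900·8201241900001) = (33215013292518224999,1933852840020353700)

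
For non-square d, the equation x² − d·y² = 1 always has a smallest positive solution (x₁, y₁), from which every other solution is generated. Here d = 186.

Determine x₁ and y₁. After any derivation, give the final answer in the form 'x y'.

[13; 1,1,1,3,4,3,1,1,1,26] for √186; ℓ=10 ⇒ convergent index 9
a_0=13:  p_0=13·1+0=13,  q_0=13·0+1=1
a_1=1:  p_1=1·13+1=14,  q_1=1·1+0=1
…
a_3=1:  p_3=1·27+14=41,  q_3=1·2+1=3
a_4=3:  p_4=3·41+27=150,  q_4=3·3+2=11
a_5=4:  p_5=4·150+41=641,  q_5=4·11+3=47
a_6=3:  p_6=3·641+150=2073,  q_6=3·47+11=152
…
a_8=1:  p_8=1·2714+2073=4787,  q_8=1·199+152=351
a_9=1:  p_9=1·4787+2714=7501,  q_9=1·351+199=550
(x₁, y₁) = (7501, 550);  7501² − 186·550² = 1 ✓

7501 550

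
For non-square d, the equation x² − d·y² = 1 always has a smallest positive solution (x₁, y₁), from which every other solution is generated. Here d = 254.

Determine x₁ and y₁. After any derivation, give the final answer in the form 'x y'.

255 16

√254 → a₀=15, period (1,14,1,30); ℓ=4 even so k=3
i=0: a=15 ⇒ p=15, q=1
i=1: a=1 ⇒ p=16, q=1
i=2: a=14 ⇒ p=239, q=15
i=3: a=1 ⇒ p=255, q=16
→ (255, 16).  Check: 255²=65025, 254·16²=65024, difference 1.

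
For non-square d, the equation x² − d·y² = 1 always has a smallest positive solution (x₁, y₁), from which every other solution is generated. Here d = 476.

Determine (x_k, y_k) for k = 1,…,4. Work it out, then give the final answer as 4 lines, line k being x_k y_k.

√476 = [21; 1,4,2,10,2,4,1,42, …], period ℓ=8 (even) → k=7
k=0  a_k=21  p_k/q_k = 21/1
k=1  a_k=1  p_k/q_k = 22/1
k=2  a_k=4  p_k/q_k = 109/5
k=3  a_k=2  p_k/q_k = 240/11
k=4  a_k=10  p_k/q_k = 2509/115
…
k=6  a_k=4  p_k/q_k = 23541/1079
k=7  a_k=1  p_k/q_k = 28799/1320
fundamental: x₁=28799, y₁=1320  (since 829382401 − 476·1742400 = 1)
(x_2, y_2) = (28799·28799 + 476·1320·1320, 28799·1320 + 1320·28799) = (1658764801, 76029360)
(x_3, y_3) = (28799·1658764801 + 476·1320·76029360, 28799·76029360 + 1320·1658764801) = (95541534979199, 4379139075960)
(x_4, y_4) = (28799·95541534979199 + 476·1320·4379139075960, 28799·4379139075960 + 1320·95541534979199) = (5503001330073139201, 252229652421114720)

28799 1320
1658764801 76029360
95541534979199 4379139075960
5503001330073139201 252229652421114720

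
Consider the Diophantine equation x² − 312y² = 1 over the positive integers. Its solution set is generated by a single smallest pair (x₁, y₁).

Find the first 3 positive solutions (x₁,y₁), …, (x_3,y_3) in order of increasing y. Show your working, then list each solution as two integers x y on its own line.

53 3
5617 318
595349 33705

d=312: √d = [17; 1,1,1,34] (ℓ=4, even), read p_3/q_3
step 0: (17, 1)  from 17·(1,0) + (0,1)
…
step 2: (35, 2)  from 1·(18,1) + (17,1)
step 3: (53, 3)  from 1·(35,2) + (18,1)
(x₁, y₁) = (53, 3);  53² − 312·3² = 1 ✓
k=2:  x_2 = 53·53+312·3·3 = 5617,  y_2 = 53·3+3·53 = 318
k=3:  x_3 = 53·5617+312·3·318 = 595349,  y_3 = 53·318+3·5617 = 33705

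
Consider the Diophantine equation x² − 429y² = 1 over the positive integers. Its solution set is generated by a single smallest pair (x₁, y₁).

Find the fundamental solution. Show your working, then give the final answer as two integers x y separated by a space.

1524095 73584

√429 = [20; 1,2,2,9,1,12,1,9,2,2,1,40, …], period ℓ=12 (even) → k=11
step 0: (20, 1)  from 20·(1,0) + (0,1)
step 1: (21, 1)  from 1·(20,1) + (1,0)
step 2: (62, 3)  from 2·(21,1) + (20,1)
…
step 4: (1367, 66)  from 9·(145,7) + (62,3)
…
step 6: (19511, 942)  from 12·(1512,73) + (1367,66)
step 7: (21023, 1015)  from 1·(19511,942) + (1512,73)
step 8: (208718, 10077)  from 9·(21023,1015) + (19511,942)
step 9: (438459, 21169)  from 2·(208718,10077) + (21023,1015)
step 10: (1085636, 52415)  from 2·(438459,21169) + (208718,10077)
step 11: (1524095, 73584)  from 1·(1085636,52415) + (438459,21169)
(x₁, y₁) = (1524095, 73584);  1524095² − 429·73584² = 1 ✓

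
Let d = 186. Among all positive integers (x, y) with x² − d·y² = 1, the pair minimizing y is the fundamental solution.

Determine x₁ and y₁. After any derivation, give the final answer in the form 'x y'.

√186 → a₀=13, period (1,1,1,3,4,3,1,1,1,26); ℓ=10 even so k=9
step 0: (13, 1)  from 13·(1,0) + (0,1)
step 1: (14, 1)  from 1·(13,1) + (1,0)
step 2: (27, 2)  from 1·(14,1) + (13,1)
step 3: (41, 3)  from 1·(27,2) + (14,1)
step 4: (150, 11)  from 3·(41,3) + (27,2)
step 5: (641, 47)  from 4·(150,11) + (41,3)
step 6: (2073, 152)  from 3·(641,47) + (150,11)
step 7: (2714, 199)  from 1·(2073,152) + (641,47)
step 8: (4787, 351)  from 1·(2714,199) + (2073,152)
step 9: (7501, 550)  from 1·(4787,351) + (2714,199)
(x₁, y₁) = (7501, 550);  7501² − 186·550² = 1 ✓

7501 550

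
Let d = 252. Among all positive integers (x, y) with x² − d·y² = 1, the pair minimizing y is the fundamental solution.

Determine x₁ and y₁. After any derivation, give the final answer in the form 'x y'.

127 8

[15; 1,6,1,30] for √252; ℓ=4 ⇒ convergent index 3
k=0  a_k=15  p_k/q_k = 15/1
k=1  a_k=1  p_k/q_k = 16/1
k=2  a_k=6  p_k/q_k = 111/7
k=3  a_k=1  p_k/q_k = 127/8
fundamental: x₁=127, y₁=8  (since 16129 − 252·64 = 1)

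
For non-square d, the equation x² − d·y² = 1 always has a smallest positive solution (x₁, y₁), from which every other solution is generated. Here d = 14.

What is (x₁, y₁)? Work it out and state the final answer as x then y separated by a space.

15 4

√14 = [3; 1,2,1,6, …], period ℓ=4 (even) → k=3
i=0: a=3 ⇒ p=3, q=1
i=1: a=1 ⇒ p=4, q=1
i=2: a=2 ⇒ p=11, q=3
i=3: a=1 ⇒ p=15, q=4
fundamental: x₁=15, y₁=4  (since 225 − 14·16 = 1)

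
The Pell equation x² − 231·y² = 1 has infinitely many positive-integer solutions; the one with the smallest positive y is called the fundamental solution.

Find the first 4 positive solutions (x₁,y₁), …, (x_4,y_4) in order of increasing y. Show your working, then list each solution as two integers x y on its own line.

76 5
11551 760
1755676 115515
266851201 17557520

√231 = [15; 5,30, …], period ℓ=2 (even) → k=1
k=0  a_k=15  p_k/q_k = 15/1
k=1  a_k=5  p_k/q_k = 76/5
→ (76, 5).  Check: 76²=5776, 231·5²=5775, difference 1.
(x_2, y_2) = (76·76 + 231·5·5, 76·5 + 5·76) = (11551, 760)
(x_3, y_3) = (76·11551 + 231·5·760, 76·760 + 5·11551) = (1755676, 115515)
(x_4, y_4) = (76·1755676 + 231·5·115515, 76·115515 + 5·1755676) = (266851201, 17557520)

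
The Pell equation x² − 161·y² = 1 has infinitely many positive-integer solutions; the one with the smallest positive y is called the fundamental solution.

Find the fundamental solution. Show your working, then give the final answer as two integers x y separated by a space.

11775 928

√161 → a₀=12, period (1,2,4,1,2,1,4,2,1,24); ℓ=10 even so k=9
a_0=12:  p_0=12·1+0=12,  q_0=12·0+1=1
a_1=1:  p_1=1·12+1=13,  q_1=1·1+0=1
a_2=2:  p_2=2·13+12=38,  q_2=2·1+1=3
a_3=4:  p_3=4·38+13=165,  q_3=4·3+1=13
a_4=1:  p_4=1·165+38=203,  q_4=1·13+3=16
…
a_6=1:  p_6=1·571+203=774,  q_6=1·45+16=61
a_7=4:  p_7=4·774+571=3667,  q_7=4·61+45=289
a_8=2:  p_8=2·3667+774=8108,  q_8=2·289+61=639
a_9=1:  p_9=1·8108+3667=11775,  q_9=1·639+289=928
fundamental: x₁=11775, y₁=928  (since 138650625 − 161·861184 = 1)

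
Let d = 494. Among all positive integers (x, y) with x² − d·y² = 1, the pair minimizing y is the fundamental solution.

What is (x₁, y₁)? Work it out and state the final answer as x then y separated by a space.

√494 → a₀=22, period (4,2,2,1,2,1,2,2,4,44); ℓ=10 even so k=9
a_0=22:  p_0=22·1+0=22,  q_0=22·0+1=1
a_1=4:  p_1=4·22+1=89,  q_1=4·1+0=4
…
a_3=2:  p_3=2·200+89=489,  q_3=2·9+4=22
a_4=1:  p_4=1·489+200=689,  q_4=1·22+9=31
a_5=2:  p_5=2·689+489=1867,  q_5=2·31+22=84
…
a_8=2:  p_8=2·6979+2556=16514,  q_8=2·314+115=743
a_9=4:  p_9=4·16514+6979=73035,  q_9=4·743+314=3286
(x₁, y₁) = (73035, 3286);  73035² − 494·3286² = 1 ✓

73035 3286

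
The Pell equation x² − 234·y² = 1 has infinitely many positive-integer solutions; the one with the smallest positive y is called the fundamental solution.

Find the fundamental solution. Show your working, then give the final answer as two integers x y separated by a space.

[15; 3,2,1,2,1,2,3,30] for √234; ℓ=8 ⇒ convergent index 7
a_0=15:  p_0=15·1+0=15,  q_0=15·0+1=1
…
a_5=1:  p_5=1·413+153=566,  q_5=1·27+10=37
a_6=2:  p_6=2·566+413=1545,  q_6=2·37+27=101
a_7=3:  p_7=3·1545+566=5201,  q_7=3·101+37=340
→ (5201, 340).  Check: 5201²=27050401, 234·340²=27050400, difference 1.

5201 340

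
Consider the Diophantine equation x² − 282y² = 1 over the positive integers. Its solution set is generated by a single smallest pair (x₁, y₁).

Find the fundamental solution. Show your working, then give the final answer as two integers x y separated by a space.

√282 = [16; 1,3,1,4,1,3,1,32, …], period ℓ=8 (even) → k=7
i=0: a=16 ⇒ p=16, q=1
i=1: a=1 ⇒ p=17, q=1
i=2: a=3 ⇒ p=67, q=4
i=3: a=1 ⇒ p=84, q=5
i=4: a=4 ⇒ p=403, q=24
…
i=6: a=3 ⇒ p=1864, q=111
i=7: a=1 ⇒ p=2351, q=140
(x₁, y₁) = (2351, 140);  2351² − 282·140² = 1 ✓

2351 140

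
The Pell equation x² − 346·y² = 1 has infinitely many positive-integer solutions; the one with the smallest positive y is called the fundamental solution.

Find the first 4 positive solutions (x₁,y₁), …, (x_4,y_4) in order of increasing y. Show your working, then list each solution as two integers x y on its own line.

[18; 1,1,1,1,36] for √346; ℓ=5 ⇒ convergent index 9
i=0: a=18 ⇒ p=18, q=1
…
i=3: a=1 ⇒ p=56, q=3
…
i=8: a=1 ⇒ p=10398, q=559
i=9: a=1 ⇒ p=17299, q=930
→ (17299, 930).  Check: 17299²=299255401, 346·930²=299255400, difference 1.
n=2: (17299,930)∘(17299,930) = (17299·17299+346·930·930, 17299·930+930·17299) = (598510801,32176140)
n=3: (598510801,32176140)∘(17299,930) = (17299·598510801+346·930·32176140, 17299·32176140+930·598510801) = (20707276675699,1113230090790)
n=4: (20707276675699,1113230090790)∘(17299,930) = (17299·20707276675699+346·930·1113230090790, 17299·1113230090790+930·20707276675699) = (716430357827323201,38515534648976280)

17299 930
598510801 32176140
20707276675699 1113230090790
716430357827323201 38515534648976280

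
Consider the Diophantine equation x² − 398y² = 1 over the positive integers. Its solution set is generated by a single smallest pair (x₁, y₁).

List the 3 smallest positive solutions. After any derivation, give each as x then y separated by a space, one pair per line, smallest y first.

399 20
318401 15960
254083599 12736060

[19; 1,18,1,38] for √398; ℓ=4 ⇒ convergent index 3
step 0: (19, 1)  from 19·(1,0) + (0,1)
step 1: (20, 1)  from 1·(19,1) + (1,0)
step 2: (379, 19)  from 18·(20,1) + (19,1)
step 3: (399, 20)  from 1·(379,19) + (20,1)
fundamental: x₁=399, y₁=20  (since 159201 − 398·400 = 1)
k=2:  x_2 = 399·399+398·20·20 = 318401,  y_2 = 399·20+20·399 = 15960
k=3:  x_3 = 399·318401+398·20·15960 = 254083599,  y_3 = 399·15960+20·318401 = 12736060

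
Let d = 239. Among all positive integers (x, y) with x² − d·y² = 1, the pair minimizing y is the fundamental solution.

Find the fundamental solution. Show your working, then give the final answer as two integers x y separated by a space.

6195120 400729

√239 = [15; 2,5,1,2,4,15,4,2,1,5,2,30, …], period ℓ=12 (even) → k=11
step 0: (15, 1)  from 15·(1,0) + (0,1)
…
step 3: (201, 13)  from 1·(170,11) + (31,2)
…
step 7: (154117, 9969)  from 4·(37907,2452) + (2489,161)
step 8: (346141, 22390)  from 2·(154117,9969) + (37907,2452)
step 9: (500258, 32359)  from 1·(346141,22390) + (154117,9969)
step 10: (2847431, 184185)  from 5·(500258,32359) + (346141,22390)
step 11: (6195120, 400729)  from 2·(2847431,184185) + (500258,32359)
fundamental: x₁=6195120, y₁=400729  (since 38379511814400 − 239·160583731441 = 1)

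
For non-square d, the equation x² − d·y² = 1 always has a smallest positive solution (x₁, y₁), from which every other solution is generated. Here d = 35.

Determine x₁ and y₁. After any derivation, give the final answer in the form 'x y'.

d=35: √d = [5; 1,10] (ℓ=2, even), read p_1/q_1
i=0: a=5 ⇒ p=5, q=1
i=1: a=1 ⇒ p=6, q=1
→ (6, 1).  Check: 6²=36, 35·1²=35, difference 1.

6 1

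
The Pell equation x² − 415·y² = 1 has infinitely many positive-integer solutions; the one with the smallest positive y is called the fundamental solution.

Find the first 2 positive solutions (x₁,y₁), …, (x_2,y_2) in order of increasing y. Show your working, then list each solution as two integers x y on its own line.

√415 → a₀=20, period (2,1,2,4,6,…,1,2,40); ℓ=16 even so k=15
k=0  a_k=20  p_k/q_k = 20/1
k=1  a_k=2  p_k/q_k = 41/2
…
k=8  a_k=3  p_k/q_k = 33939/1666
…
k=10  a_k=1  p_k/q_k = 77473/3803
…
k=13  a_k=2  p_k/q_k = 4730294/232201
k=14  a_k=1  p_k/q_k = 6841255/335824
k=15  a_k=2  p_k/q_k = 18412804/903849
(x₁, y₁) = (18412804, 903849);  18412804² − 415·903849² = 1 ✓
k=2:  x_2 = 18412804·18412804+415·903849·903849 = 678062702284831,  y_2 = 18412804·903849+903849·18412804 = 33284788965192

18412804 903849
678062702284831 33284788965192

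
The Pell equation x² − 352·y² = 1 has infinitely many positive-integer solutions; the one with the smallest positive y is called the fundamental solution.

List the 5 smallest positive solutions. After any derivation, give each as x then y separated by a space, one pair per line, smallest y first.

d=352: √d = [18; 1,3,5,9,5,3,1,36] (ℓ=8, even), read p_7/q_7
k=0  a_k=18  p_k/q_k = 18/1
k=1  a_k=1  p_k/q_k = 19/1
…
k=3  a_k=5  p_k/q_k = 394/21
k=4  a_k=9  p_k/q_k = 3621/193
k=5  a_k=5  p_k/q_k = 18499/986
k=6  a_k=3  p_k/q_k = 59118/3151
k=7  a_k=1  p_k/q_k = 77617/4137
→ (77617, 4137).  Check: 77617²=6024398689, 352·4137²=6024398688, difference 1.
(77617+4137√352)^2 = 12048797377 + 642203058√352
(77617+4137√352)^3 = 1870383011943601 + 99691749501435√352
(77617+4137√352)^4 = 290347036464004160257 + 15475549041463557732√352
(77617+4137√352)^5 = 45071731856582838801391537 + 2402331379802862171467853√352

77617 4137
12048797377 642203058
1870383011943601 99691749501435
290347036464004160257 15475549041463557732
45071731856582838801391537 2402331379802862171467853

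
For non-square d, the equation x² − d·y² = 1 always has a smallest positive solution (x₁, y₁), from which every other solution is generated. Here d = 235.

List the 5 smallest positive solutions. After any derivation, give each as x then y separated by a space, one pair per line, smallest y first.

46 3
4231 276
389206 25389
35802721 2335512
3293461126 214841715

√235 → a₀=15, period (3,30); ℓ=2 even so k=1
step 0: (15, 1)  from 15·(1,0) + (0,1)
step 1: (46, 3)  from 3·(15,1) + (1,0)
(x₁, y₁) = (46, 3);  46² − 235·3² = 1 ✓
k=2:  x_2 = 46·46+235·3·3 = 4231,  y_2 = 46·3+3·46 = 276
k=3:  x_3 = 46·4231+235·3·276 = 389206,  y_3 = 46·276+3·4231 = 25389
k=4:  x_4 = 46·389206+235·3·25389 = 35802721,  y_4 = 46·25389+3·389206 = 2335512
k=5:  x_5 = 46·35802721+235·3·2335512 = 3293461126,  y_5 = 46·2335512+3·35802721 = 214841715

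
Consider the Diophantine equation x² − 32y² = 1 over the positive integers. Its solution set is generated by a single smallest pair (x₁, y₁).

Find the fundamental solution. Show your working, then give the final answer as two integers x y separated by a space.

17 3

[5; 1,1,1,10] for √32; ℓ=4 ⇒ convergent index 3
i=0: a=5 ⇒ p=5, q=1
i=1: a=1 ⇒ p=6, q=1
i=2: a=1 ⇒ p=11, q=2
i=3: a=1 ⇒ p=17, q=3
→ (17, 3).  Check: 17²=289, 32·3²=288, difference 1.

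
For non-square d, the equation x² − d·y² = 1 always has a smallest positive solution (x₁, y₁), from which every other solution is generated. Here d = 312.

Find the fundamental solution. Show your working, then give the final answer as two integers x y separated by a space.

√312 → a₀=17, period (1,1,1,34); ℓ=4 even so k=3
i=0: a=17 ⇒ p=17, q=1
i=1: a=1 ⇒ p=18, q=1
i=2: a=1 ⇒ p=35, q=2
i=3: a=1 ⇒ p=53, q=3
(x₁, y₁) = (53, 3);  53² − 312·3² = 1 ✓

53 3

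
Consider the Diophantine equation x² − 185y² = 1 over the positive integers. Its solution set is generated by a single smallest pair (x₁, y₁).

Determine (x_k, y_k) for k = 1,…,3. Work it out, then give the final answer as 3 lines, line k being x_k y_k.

9249 680
171088001 12578640
3164785833249 232679682040

√185 = [13; 1,1,1,1,26, …], period ℓ=5 (odd) → k=9
a_0=13:  p_0=13·1+0=13,  q_0=13·0+1=1
a_1=1:  p_1=1·13+1=14,  q_1=1·1+0=1
a_2=1:  p_2=1·14+13=27,  q_2=1·1+1=2
a_3=1:  p_3=1·27+14=41,  q_3=1·2+1=3
…
a_7=1:  p_7=1·1877+1809=3686,  q_7=1·138+133=271
a_8=1:  p_8=1·3686+1877=5563,  q_8=1·271+138=409
a_9=1:  p_9=1·5563+3686=9249,  q_9=1·409+271=680
(x₁, y₁) = (9249, 680);  9249² − 185·680² = 1 ✓
(x_2, y_2) = (9249·9249 + 185·680·680, 9249·680 + 680·9249) = (171088001, 12578640)
(x_3, y_3) = (9249·171088001 + 185·680·12578640, 9249·12578640 + 680·171088001) = (3164785833249, 232679682040)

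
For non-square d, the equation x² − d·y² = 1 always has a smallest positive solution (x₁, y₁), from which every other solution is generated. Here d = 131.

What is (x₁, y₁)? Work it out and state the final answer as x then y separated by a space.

√131 → a₀=11, period (2,4,11,4,2,22); ℓ=6 even so k=5
k=0  a_k=11  p_k/q_k = 11/1
k=1  a_k=2  p_k/q_k = 23/2
…
k=3  a_k=11  p_k/q_k = 1156/101
k=4  a_k=4  p_k/q_k = 4727/413
k=5  a_k=2  p_k/q_k = 10610/927
→ (10610, 927).  Check: 10610²=112572100, 131·927²=112572099, difference 1.

10610 927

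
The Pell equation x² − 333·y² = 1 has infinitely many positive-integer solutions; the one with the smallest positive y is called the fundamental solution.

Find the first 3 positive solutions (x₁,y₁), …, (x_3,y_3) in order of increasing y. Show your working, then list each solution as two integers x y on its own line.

√333 → a₀=18, period (4,36); ℓ=2 even so k=1
step 0: (18, 1)  from 18·(1,0) + (0,1)
step 1: (73, 4)  from 4·(18,1) + (1,0)
→ (73, 4).  Check: 73²=5329, 333·4²=5328, difference 1.
n=2: (73,4)∘(73,4) = (73·73+333·4·4, 73·4+4·73) = (10657,584)
n=3: (10657,584)∘(73,4) = (73·10657+333·4·584, 73·584+4·10657) = (1555849,85260)

73 4
10657 584
1555849 85260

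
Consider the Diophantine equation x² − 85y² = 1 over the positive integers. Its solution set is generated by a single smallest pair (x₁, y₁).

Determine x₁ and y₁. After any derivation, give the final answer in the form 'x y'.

d=85: √d = [9; 4,1,1,4,18] (ℓ=5, odd), read p_9/q_9
a_0=9:  p_0=9·1+0=9,  q_0=9·0+1=1
…
a_5=18:  p_5=18·378+83=6887,  q_5=18·41+9=747
a_6=4:  p_6=4·6887+378=27926,  q_6=4·747+41=3029
a_7=1:  p_7=1·27926+6887=34813,  q_7=1·3029+747=3776
a_8=1:  p_8=1·34813+27926=62739,  q_8=1·3776+3029=6805
a_9=4:  p_9=4·62739+34813=285769,  q_9=4·6805+3776=30996
→ (285769, 30996).  Check: 285769²=81663921361, 85·30996²=81663921360, difference 1.

285769 30996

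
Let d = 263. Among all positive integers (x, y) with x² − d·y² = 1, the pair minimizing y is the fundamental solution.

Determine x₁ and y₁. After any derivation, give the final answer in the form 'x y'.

[16; 4,1,1,1,1,15,1,1,1,1,4,32] for √263; ℓ=12 ⇒ convergent index 11
a_0=16:  p_0=16·1+0=16,  q_0=16·0+1=1
…
a_2=1:  p_2=1·65+16=81,  q_2=1·4+1=5
a_3=1:  p_3=1·81+65=146,  q_3=1·5+4=9
a_4=1:  p_4=1·146+81=227,  q_4=1·9+5=14
…
a_6=15:  p_6=15·373+227=5822,  q_6=15·23+14=359
a_7=1:  p_7=1·5822+373=6195,  q_7=1·359+23=382
…
a_9=1:  p_9=1·12017+6195=18212,  q_9=1·741+382=1123
a_10=1:  p_10=1·18212+12017=30229,  q_10=1·1123+741=1864
a_11=4:  p_11=4·30229+18212=139128,  q_11=4·1864+1123=8579
fundamental: x₁=139128, y₁=8579  (since 19356600384 − 263·73599241 = 1)

139128 8579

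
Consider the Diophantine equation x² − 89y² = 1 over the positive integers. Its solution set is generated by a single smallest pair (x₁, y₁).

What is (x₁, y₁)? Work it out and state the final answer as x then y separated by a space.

[9; 2,3,3,2,18] for √89; ℓ=5 ⇒ convergent index 9
a_0=9:  p_0=9·1+0=9,  q_0=9·0+1=1
a_1=2:  p_1=2·9+1=19,  q_1=2·1+0=2
a_2=3:  p_2=3·19+9=66,  q_2=3·2+1=7
a_3=3:  p_3=3·66+19=217,  q_3=3·7+2=23
…
a_5=18:  p_5=18·500+217=9217,  q_5=18·53+23=977
a_6=2:  p_6=2·9217+500=18934,  q_6=2·977+53=2007
a_7=3:  p_7=3·18934+9217=66019,  q_7=3·2007+977=6998
a_8=3:  p_8=3·66019+18934=216991,  q_8=3·6998+2007=23001
a_9=2:  p_9=2·216991+66019=500001,  q_9=2·23001+6998=53000
→ (500001, 53000).  Check: 500001²=250001000001, 89·53000²=250001000000, difference 1.

500001 53000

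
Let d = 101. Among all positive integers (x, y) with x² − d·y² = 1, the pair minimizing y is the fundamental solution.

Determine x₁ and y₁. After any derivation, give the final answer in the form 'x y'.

201 20

√101 = [10; 20, …], period ℓ=1 (odd) → k=1
k=0  a_k=10  p_k/q_k = 10/1
k=1  a_k=20  p_k/q_k = 201/20
(x₁, y₁) = (201, 20);  201² − 101·20² = 1 ✓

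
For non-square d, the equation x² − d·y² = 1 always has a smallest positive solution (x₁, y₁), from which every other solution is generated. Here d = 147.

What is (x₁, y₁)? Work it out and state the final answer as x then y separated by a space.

97 8

[12; 8,24] for √147; ℓ=2 ⇒ convergent index 1
a_0=12:  p_0=12·1+0=12,  q_0=12·0+1=1
a_1=8:  p_1=8·12+1=97,  q_1=8·1+0=8
fundamental: x₁=97, y₁=8  (since 9409 − 147·64 = 1)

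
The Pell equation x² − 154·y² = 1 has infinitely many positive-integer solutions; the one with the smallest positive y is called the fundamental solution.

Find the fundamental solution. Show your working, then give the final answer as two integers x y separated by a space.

[12; 2,2,3,1,2,1,3,2,2,24] for √154; ℓ=10 ⇒ convergent index 9
k=0  a_k=12  p_k/q_k = 12/1
…
k=3  a_k=3  p_k/q_k = 211/17
k=4  a_k=1  p_k/q_k = 273/22
k=5  a_k=2  p_k/q_k = 757/61
k=6  a_k=1  p_k/q_k = 1030/83
k=7  a_k=3  p_k/q_k = 3847/310
k=8  a_k=2  p_k/q_k = 8724/703
k=9  a_k=2  p_k/q_k = 21295/1716
fundamental: x₁=21295, y₁=1716  (since 453477025 − 154·2944656 = 1)

21295 1716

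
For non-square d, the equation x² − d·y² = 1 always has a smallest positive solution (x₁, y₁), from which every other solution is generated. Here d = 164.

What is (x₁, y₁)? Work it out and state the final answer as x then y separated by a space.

d=164: √d = [12; 1,4,6,4,1,24] (ℓ=6, even), read p_5/q_5
k=0  a_k=12  p_k/q_k = 12/1
…
k=3  a_k=6  p_k/q_k = 397/31
k=4  a_k=4  p_k/q_k = 1652/129
k=5  a_k=1  p_k/q_k = 2049/160
(x₁, y₁) = (2049, 160);  2049² − 164·160² = 1 ✓

2049 160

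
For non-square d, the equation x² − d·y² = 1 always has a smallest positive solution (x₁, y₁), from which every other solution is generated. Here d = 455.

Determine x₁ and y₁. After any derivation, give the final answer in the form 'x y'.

64 3

d=455: √d = [21; 3,42] (ℓ=2, even), read p_1/q_1
a_0=21:  p_0=21·1+0=21,  q_0=21·0+1=1
a_1=3:  p_1=3·21+1=64,  q_1=3·1+0=3
(x₁, y₁) = (64, 3);  64² − 455·3² = 1 ✓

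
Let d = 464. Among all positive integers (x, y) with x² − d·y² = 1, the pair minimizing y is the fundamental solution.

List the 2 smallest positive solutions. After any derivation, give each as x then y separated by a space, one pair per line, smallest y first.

[21; 1,1,5,1,1,1,5,1,1,42] for √464; ℓ=10 ⇒ convergent index 9
i=0: a=21 ⇒ p=21, q=1
…
i=3: a=5 ⇒ p=237, q=11
…
i=8: a=1 ⇒ p=5299, q=246
i=9: a=1 ⇒ p=9801, q=455
(x₁, y₁) = (9801, 455);  9801² − 464·455² = 1 ✓
k=2:  x_2 = 9801·9801+464·455·455 = 192119201,  y_2 = 9801·455+455·9801 = 8918910

9801 455
192119201 8918910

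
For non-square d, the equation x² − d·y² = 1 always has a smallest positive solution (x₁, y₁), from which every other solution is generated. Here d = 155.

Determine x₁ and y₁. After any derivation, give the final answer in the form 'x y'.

249 20

√155 = [12; 2,4,2,24, …], period ℓ=4 (even) → k=3
k=0  a_k=12  p_k/q_k = 12/1
…
k=2  a_k=4  p_k/q_k = 112/9
k=3  a_k=2  p_k/q_k = 249/20
fundamental: x₁=249, y₁=20  (since 62001 − 155·400 = 1)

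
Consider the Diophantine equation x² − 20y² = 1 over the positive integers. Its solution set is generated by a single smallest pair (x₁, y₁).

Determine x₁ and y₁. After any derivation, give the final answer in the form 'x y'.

√20 = [4; 2,8, …], period ℓ=2 (even) → k=1
k=0  a_k=4  p_k/q_k = 4/1
k=1  a_k=2  p_k/q_k = 9/2
→ (9, 2).  Check: 9²=81, 20·2²=80, difference 1.

9 2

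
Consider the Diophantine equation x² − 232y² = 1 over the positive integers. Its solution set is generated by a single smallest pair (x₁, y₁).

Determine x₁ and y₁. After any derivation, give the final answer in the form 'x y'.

19603 1287

d=232: √d = [15; 4,3,7,3,4,30] (ℓ=6, even), read p_5/q_5
k=0  a_k=15  p_k/q_k = 15/1
…
k=3  a_k=7  p_k/q_k = 1447/95
k=4  a_k=3  p_k/q_k = 4539/298
k=5  a_k=4  p_k/q_k = 19603/1287
(x₁, y₁) = (19603, 1287);  19603² − 232·1287² = 1 ✓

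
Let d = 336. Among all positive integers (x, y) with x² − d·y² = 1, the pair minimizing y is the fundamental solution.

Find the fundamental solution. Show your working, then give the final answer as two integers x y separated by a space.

55 3

√336 = [18; 3,36, …], period ℓ=2 (even) → k=1
k=0  a_k=18  p_k/q_k = 18/1
k=1  a_k=3  p_k/q_k = 55/3
→ (55, 3).  Check: 55²=3025, 336·3²=3024, difference 1.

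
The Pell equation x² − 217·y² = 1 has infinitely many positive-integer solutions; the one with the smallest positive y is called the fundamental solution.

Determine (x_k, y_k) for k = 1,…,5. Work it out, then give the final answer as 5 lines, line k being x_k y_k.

√217 = [14; 1,2,1,2,1,…,2,1,28, …], period ℓ=16 (even) → k=15
step 0: (14, 1)  from 14·(1,0) + (0,1)
step 1: (15, 1)  from 1·(14,1) + (1,0)
…
step 5: (221, 15)  from 1·(162,11) + (59,4)
step 6: (383, 26)  from 1·(221,15) + (162,11)
step 7: (3668, 249)  from 9·(383,26) + (221,15)
…
step 9: (139163, 9447)  from 9·(15055,1022) + (3668,249)
…
step 13: (1034361, 70217)  from 1·(740980,50301) + (293381,19916)
step 14: (2809702, 190735)  from 2·(1034361,70217) + (740980,50301)
step 15: (3844063, 260952)  from 1·(2809702,190735) + (1034361,70217)
→ (3844063, 260952).  Check: 3844063²=14776820347969, 217·260952²=14776820347968, difference 1.
k=2:  x_2 = 3844063·3844063+217·260952·260952 = 29553640695937,  y_2 = 3844063·260952+260952·3844063 = 2006231855952
k=3:  x_3 = 3844063·29553640695937+217·260952·2006231855952 = 227212113429087499999,  y_3 = 3844063·2006231855952+260952·29553640695937 = 15424163293772565000
k=4:  x_4 = 3844063·227212113429087499999+217·260952·15424163293772565000 = 1746835356769087211376615937,  y_4 = 3844063·15424163293772565000+260952·227212113429087499999 = 118582910847096488831334048
k=5:  x_5 = 3844063·1746835356769087211376615937+217·260952·118582910847096488831334048 = 13429890324095468173938627689764063,  y_5 = 3844063·118582910847096488831334048+260952·1746835356769087211376615937 = 911680360039229116129595136549048

3844063 260952
29553640695937 2006231855952
227212113429087499999 15424163293772565000
1746835356769087211376615937 118582910847096488831334048
13429890324095468173938627689764063 911680360039229116129595136549048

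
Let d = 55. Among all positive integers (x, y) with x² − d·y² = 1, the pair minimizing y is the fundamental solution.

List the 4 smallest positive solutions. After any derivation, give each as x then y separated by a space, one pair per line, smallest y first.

89 12
15841 2136
2819609 380196
501874561 67672752

√55 → a₀=7, period (2,2,2,14); ℓ=4 even so k=3
i=0: a=7 ⇒ p=7, q=1
…
i=2: a=2 ⇒ p=37, q=5
i=3: a=2 ⇒ p=89, q=12
→ (89, 12).  Check: 89²=7921, 55·12²=7920, difference 1.
(x_2, y_2) = (89·89 + 55·12·12, 89·12 + 12·89) = (15841, 2136)
(x_3, y_3) = (89·15841 + 55·12·2136, 89·2136 + 12·15841) = (2819609, 380196)
(x_4, y_4) = (89·2819609 + 55·12·380196, 89·380196 + 12·2819609) = (501874561, 67672752)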